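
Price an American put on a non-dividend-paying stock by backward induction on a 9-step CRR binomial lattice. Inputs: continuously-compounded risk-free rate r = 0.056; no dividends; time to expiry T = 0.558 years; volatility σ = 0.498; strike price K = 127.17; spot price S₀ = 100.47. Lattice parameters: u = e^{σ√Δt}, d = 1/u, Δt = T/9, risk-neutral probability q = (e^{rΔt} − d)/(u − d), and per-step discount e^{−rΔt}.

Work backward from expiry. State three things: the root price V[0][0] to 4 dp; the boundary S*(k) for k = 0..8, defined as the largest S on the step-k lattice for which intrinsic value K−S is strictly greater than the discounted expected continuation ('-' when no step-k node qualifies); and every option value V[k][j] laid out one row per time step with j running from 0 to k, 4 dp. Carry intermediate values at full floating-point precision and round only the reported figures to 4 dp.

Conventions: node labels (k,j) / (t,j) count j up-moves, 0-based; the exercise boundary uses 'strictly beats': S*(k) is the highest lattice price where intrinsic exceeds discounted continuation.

Δt=0.06200  u=1.13202  d=0.88338  q=0.48303  discount=0.99653
step 9 (expiry): payoffs max(K−S,0) = 94.2576 84.9940 73.1230 57.9108 38.4169 13.4363 0.0000 0.0000 0.0000 0.0000
step 8: (k=8,j=0): S=37.2574, K−S=89.9126, hold=89.4718 ⇒ V=89.9126 exercise | (k=8,j=1): S=47.7440, K−S=79.4260, hold=78.9852 ⇒ V=79.4260 exercise | (k=8,j=2): S=61.1821, K−S=65.9879, hold=65.5471 ⇒ V=65.9879 exercise | (k=8,j=3): S=78.4026, K−S=48.7674, hold=48.3266 ⇒ V=48.7674 exercise | (k=8,j=4): S=100.4700, K−S=26.7000, hold=26.2592 ⇒ V=26.7000 exercise | (k=8,j=5): S=128.7485, K−S=0.0000, hold=6.9221 ⇒ V=6.9221 continue | (k=8,j=6): S=164.9864, K−S=0.0000, hold=0.0000 ⇒ V=0.0000 continue | (k=8,j=7): S=211.4239, K−S=0.0000, hold=0.0000 ⇒ V=0.0000 continue | (k=8,j=8): S=270.9318, K−S=0.0000, hold=0.0000 ⇒ V=0.0000 continue  boundary S*=100.4700
step 7: (k=7,j=0): S=42.1760, K−S=84.9940, hold=84.5532 ⇒ V=84.9940 exercise | (k=7,j=1): S=54.0470, K−S=73.1230, hold=72.6822 ⇒ V=73.1230 exercise | (k=7,j=2): S=69.2592, K−S=57.9108, hold=57.4700 ⇒ V=57.9108 exercise | (k=7,j=3): S=88.7531, K−S=38.4169, hold=37.9761 ⇒ V=38.4169 exercise | (k=7,j=4): S=113.7337, K−S=13.4363, hold=17.0873 ⇒ V=17.0873 continue | (k=7,j=5): S=145.7455, K−S=0.0000, hold=3.5661 ⇒ V=3.5661 continue | (k=7,j=6): S=186.7674, K−S=0.0000, hold=0.0000 ⇒ V=0.0000 continue | (k=7,j=7): S=239.3355, K−S=0.0000, hold=0.0000 ⇒ V=0.0000 continue  boundary S*=88.7531
step 6: (k=6,j=0): S=47.7440, K−S=79.4260, hold=78.9852 ⇒ V=79.4260 exercise | (k=6,j=1): S=61.1821, K−S=65.9879, hold=65.5471 ⇒ V=65.9879 exercise | (k=6,j=2): S=78.4026, K−S=48.7674, hold=48.3266 ⇒ V=48.7674 exercise | (k=6,j=3): S=100.4700, K−S=26.7000, hold=28.0167 ⇒ V=28.0167 continue | (k=6,j=4): S=128.7485, K−S=0.0000, hold=10.5196 ⇒ V=10.5196 continue | (k=6,j=5): S=164.9864, K−S=0.0000, hold=1.8372 ⇒ V=1.8372 continue | (k=6,j=6): S=211.4239, K−S=0.0000, hold=0.0000 ⇒ V=0.0000 continue  boundary S*=78.4026
step 5: (k=5,j=0): S=54.0470, K−S=73.1230, hold=72.6822 ⇒ V=73.1230 exercise | (k=5,j=1): S=69.2592, K−S=57.9108, hold=57.4700 ⇒ V=57.9108 exercise | (k=5,j=2): S=88.7531, K−S=38.4169, hold=38.6099 ⇒ V=38.6099 continue | (k=5,j=3): S=113.7337, K−S=13.4363, hold=19.4973 ⇒ V=19.4973 continue | (k=5,j=4): S=145.7455, K−S=0.0000, hold=6.3038 ⇒ V=6.3038 continue | (k=5,j=5): S=186.7674, K−S=0.0000, hold=0.9465 ⇒ V=0.9465 continue  boundary S*=69.2592
step 4: (k=4,j=0): S=61.1821, K−S=65.9879, hold=65.5471 ⇒ V=65.9879 exercise | (k=4,j=1): S=78.4026, K−S=48.7674, hold=48.4195 ⇒ V=48.7674 exercise | (k=4,j=2): S=100.4700, K−S=26.7000, hold=29.2762 ⇒ V=29.2762 continue | (k=4,j=3): S=128.7485, K−S=0.0000, hold=13.0790 ⇒ V=13.0790 continue | (k=4,j=4): S=164.9864, K−S=0.0000, hold=3.7032 ⇒ V=3.7032 continue  boundary S*=78.4026
step 3: (k=3,j=0): S=69.2592, K−S=57.9108, hold=57.4700 ⇒ V=57.9108 exercise | (k=3,j=1): S=88.7531, K−S=38.4169, hold=39.2162 ⇒ V=39.2162 continue | (k=3,j=2): S=113.7337, K−S=13.4363, hold=21.3781 ⇒ V=21.3781 continue | (k=3,j=3): S=145.7455, K−S=0.0000, hold=8.5206 ⇒ V=8.5206 continue  boundary S*=69.2592
step 2: (k=2,j=0): S=78.4026, K−S=48.7674, hold=48.7114 ⇒ V=48.7674 exercise | (k=2,j=1): S=100.4700, K−S=26.7000, hold=30.4939 ⇒ V=30.4939 continue | (k=2,j=2): S=128.7485, K−S=0.0000, hold=15.1150 ⇒ V=15.1150 continue  boundary S*=78.4026
step 1: (k=1,j=0): S=88.7531, K−S=38.4169, hold=39.8023 ⇒ V=39.8023 continue | (k=1,j=1): S=113.7337, K−S=13.4363, hold=22.9855 ⇒ V=22.9855 continue  boundary S*=-
step 0: (k=0,j=0): S=100.4700, K−S=26.7000, hold=31.5695 ⇒ V=31.5695 continue  boundary S*=-

price = 31.5695
boundary = - - 78.4026 69.2592 78.4026 69.2592 78.4026 88.7531 100.4700
tree:
31.5695
39.8023 22.9855
48.7674 30.4939 15.1150
57.9108 39.2162 21.3781 8.5206
65.9879 48.7674 29.2762 13.0790 3.7032
73.1230 57.9108 38.6099 19.4973 6.3038 0.9465
79.4260 65.9879 48.7674 28.0167 10.5196 1.8372 0.0000
84.9940 73.1230 57.9108 38.4169 17.0873 3.5661 0.0000 0.0000
89.9126 79.4260 65.9879 48.7674 26.7000 6.9221 0.0000 0.0000 0.0000
94.2576 84.9940 73.1230 57.9108 38.4169 13.4363 0.0000 0.0000 0.0000 0.0000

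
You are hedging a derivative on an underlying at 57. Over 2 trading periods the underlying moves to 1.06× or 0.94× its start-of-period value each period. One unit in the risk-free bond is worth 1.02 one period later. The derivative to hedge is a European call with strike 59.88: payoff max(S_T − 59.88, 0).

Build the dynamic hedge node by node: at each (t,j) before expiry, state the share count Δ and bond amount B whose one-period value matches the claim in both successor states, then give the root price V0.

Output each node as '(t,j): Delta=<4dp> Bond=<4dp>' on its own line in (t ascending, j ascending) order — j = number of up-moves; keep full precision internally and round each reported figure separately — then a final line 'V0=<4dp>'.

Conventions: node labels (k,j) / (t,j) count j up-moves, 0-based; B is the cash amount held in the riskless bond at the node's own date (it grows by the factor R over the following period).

The replicating-portfolio and risk-neutral prices coincide; use p* = (1.02−0.94)/(1.06−0.94) = 0.6667 for the latter.
Terminal payoffs: V(2,0)=0.0000, V(2,1)=0.0000, V(2,2)=4.1652
  t=1,j=0: stock 53.5800 → up 56.7948 (V=0.0000), down 50.3652 (V=0.0000). Price 0.0000; hedge Δ=0.0000, bond B=0.0000.
  t=1,j=1: stock 60.4200 → up 64.0452 (V=4.1652), down 56.7948 (V=0.0000). Price 2.7224; hedge Δ=0.5745, bond B=-31.9876.
  t=0,j=0: stock 57.0000 → up 60.4200 (V=2.7224), down 53.5800 (V=0.0000). Price 1.7793; hedge Δ=0.3980, bond B=-20.9070.
As a check, the time-0 holding Δ(0,0)·S0 + B(0,0) comes to 1.7793 — exactly V0.

(0,0): Delta=0.3980 Bond=-20.9070
(1,0): Delta=0.0000 Bond=0.0000
(1,1): Delta=0.5745 Bond=-31.9876
V0=1.7793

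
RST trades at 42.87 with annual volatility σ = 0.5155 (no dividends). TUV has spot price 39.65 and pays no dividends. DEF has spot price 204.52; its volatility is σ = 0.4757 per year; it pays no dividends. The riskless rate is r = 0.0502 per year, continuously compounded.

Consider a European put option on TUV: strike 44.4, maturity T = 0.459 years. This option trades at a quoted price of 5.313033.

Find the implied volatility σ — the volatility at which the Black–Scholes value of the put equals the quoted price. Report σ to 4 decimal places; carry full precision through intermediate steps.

At σ = 0.2760 the Black–Scholes value reproduces the quote:
σ√T = 0.276·√0.459 = 0.186989
d₁ = (ln(S/K) + (r+σ²/2)T) / (σ√T) = (ln(39.65/44.4) + (0.0502+0.276²/2)·0.459) / 0.186989 = (-0.113149 + 0.040524) / 0.186989 = -0.388389
d₂ = d₁ − σ√T = -0.388389 − 0.186989 = -0.575378
e^{−rT} = 0.977222
N(−d₁) = 0.651136,  N(−d₂) = 0.717482
V = K·e^{−rT}·N(−d₂) − S·N(−d₁) = 31.130569 − 25.817536 = 5.313033 (equal to the quote); since ∂V/∂σ > 0 for all σ, the implied volatility is unique

sigma = 0.2760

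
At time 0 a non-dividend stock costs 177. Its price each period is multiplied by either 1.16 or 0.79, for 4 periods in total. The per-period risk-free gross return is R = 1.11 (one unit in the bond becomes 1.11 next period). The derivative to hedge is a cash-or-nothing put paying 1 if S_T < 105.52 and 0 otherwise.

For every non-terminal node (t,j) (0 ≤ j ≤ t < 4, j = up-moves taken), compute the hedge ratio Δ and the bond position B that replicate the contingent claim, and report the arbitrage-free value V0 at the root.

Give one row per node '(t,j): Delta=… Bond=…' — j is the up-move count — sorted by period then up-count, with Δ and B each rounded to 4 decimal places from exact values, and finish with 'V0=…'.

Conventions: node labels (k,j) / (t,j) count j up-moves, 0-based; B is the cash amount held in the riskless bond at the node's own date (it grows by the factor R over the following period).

Since d<R<u, set p* = (R−d)/(u−d) = 0.8649; price each node as the discounted p*-expectation of its children.
At maturity the claim pays: V(4,0)=1.0000, V(4,1)=1.0000, V(4,2)=0.0000, V(4,3)=0.0000, V(4,4)=0.0000
Node (3,0) S=87.2679: V=(p*·1.0000+(1−p*)·1.0000)/1.11=0.9009; Δ=(1.0000−1.0000)/(101.2308−68.9416)=0.0000; B=V−Δ·S=0.9009
Node (3,1) S=128.1402: V=(p*·0.0000+(1−p*)·1.0000)/1.11=0.1217; Δ=(0.0000−1.0000)/(148.6426−101.2308)=-0.0211; B=V−Δ·S=2.8244
Node (3,2) S=188.1552: V=(p*·0.0000+(1−p*)·0.0000)/1.11=0.0000; Δ=(0.0000−0.0000)/(218.2601−148.6426)=0.0000; B=V−Δ·S=0.0000
Node (3,3) S=276.2786: V=(p*·0.0000+(1−p*)·0.0000)/1.11=0.0000; Δ=(0.0000−0.0000)/(320.4832−218.2601)=0.0000; B=V−Δ·S=0.0000
Node (2,0) S=110.4657: V=(p*·0.1217+(1−p*)·0.9009)/1.11=0.2045; Δ=(0.1217−0.9009)/(128.1402−87.2679)=-0.0191; B=V−Δ·S=2.3104
Node (2,1) S=162.2028: V=(p*·0.0000+(1−p*)·0.1217)/1.11=0.0148; Δ=(0.0000−0.1217)/(188.1552−128.1402)=-0.0020; B=V−Δ·S=0.3439
Node (2,2) S=238.1712: V=(p*·0.0000+(1−p*)·0.0000)/1.11=0.0000; Δ=(0.0000−0.0000)/(276.2786−188.1552)=0.0000; B=V−Δ·S=0.0000
Node (1,0) S=139.8300: V=(p*·0.0148+(1−p*)·0.2045)/1.11=0.0364; Δ=(0.0148−0.2045)/(162.2028−110.4657)=-0.0037; B=V−Δ·S=0.5492
Node (1,1) S=205.3200: V=(p*·0.0000+(1−p*)·0.0148)/1.11=0.0018; Δ=(0.0000−0.0148)/(238.1712−162.2028)=-0.0002; B=V−Δ·S=0.0419
Node (0,0) S=177.0000: V=(p*·0.0018+(1−p*)·0.0364)/1.11=0.0058; Δ=(0.0018−0.0364)/(205.3200−139.8300)=-0.0005; B=V−Δ·S=0.0995
Verification: the root portfolio costs Δ(0,0)·S0 + B(0,0) = 0.0058, matching V0.

(0,0): Delta=-0.0005 Bond=0.0995
(1,0): Delta=-0.0037 Bond=0.5492
(1,1): Delta=-0.0002 Bond=0.0419
(2,0): Delta=-0.0191 Bond=2.3104
(2,1): Delta=-0.0020 Bond=0.3439
(2,2): Delta=0.0000 Bond=0.0000
(3,0): Delta=0.0000 Bond=0.9009
(3,1): Delta=-0.0211 Bond=2.8244
(3,2): Delta=0.0000 Bond=0.0000
(3,3): Delta=0.0000 Bond=0.0000
V0=0.0058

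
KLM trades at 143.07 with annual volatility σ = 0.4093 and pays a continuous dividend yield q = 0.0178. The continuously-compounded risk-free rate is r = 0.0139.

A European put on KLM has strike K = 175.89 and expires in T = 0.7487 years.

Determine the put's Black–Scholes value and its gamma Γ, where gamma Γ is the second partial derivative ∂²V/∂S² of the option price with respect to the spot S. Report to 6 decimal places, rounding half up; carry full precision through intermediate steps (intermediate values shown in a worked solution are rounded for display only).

σ√T = 0.4093·√0.7487 = 0.354157
d₁ = (ln(S/K) + (r−q+σ²/2)T) / (σ√T) = (ln(143.07/175.89) + (0.0139−0.0178+0.4093²/2)·0.7487) / 0.354157 = (-0.206525 + 0.059794) / 0.354157 = -0.414311
d₂ = d₁ − σ√T = -0.414311 − 0.354157 = -0.768468
e^{−rT} = 0.989647
e^{−qT} = 0.986762
N(−d₁) = 0.660677,  N(−d₂) = 0.778895
Put price V = K·e^{−rT}·N(−d₂) − S·e^{−qT}·N(−d₁) = 135.581562 − 93.271706 = 42.309856
φ(d₁) = (1/√(2π))·e^{−d₁²/2} = 0.366131
Γ = e^{−qT}·φ(d₁) / (S·σ·√T) = 0.007130

price = 42.309856
Γ = 0.007130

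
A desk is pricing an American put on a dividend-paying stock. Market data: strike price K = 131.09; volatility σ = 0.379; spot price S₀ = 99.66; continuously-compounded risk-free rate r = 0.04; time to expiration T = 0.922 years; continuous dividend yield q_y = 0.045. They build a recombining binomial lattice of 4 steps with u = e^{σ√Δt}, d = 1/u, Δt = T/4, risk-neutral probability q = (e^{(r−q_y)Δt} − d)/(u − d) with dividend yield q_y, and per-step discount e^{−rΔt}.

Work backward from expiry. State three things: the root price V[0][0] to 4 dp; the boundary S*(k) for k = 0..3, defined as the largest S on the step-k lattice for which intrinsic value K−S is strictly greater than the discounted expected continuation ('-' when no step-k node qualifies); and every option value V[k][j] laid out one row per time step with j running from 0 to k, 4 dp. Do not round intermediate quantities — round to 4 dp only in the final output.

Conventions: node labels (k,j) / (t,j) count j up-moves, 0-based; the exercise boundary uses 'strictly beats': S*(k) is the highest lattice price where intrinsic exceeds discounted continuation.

price = 36.5237
boundary = - - 69.2585 83.0801
tree:
36.5237
48.6947 22.4864
61.8315 33.7337 9.2834
73.3537 48.0099 17.0815 0.0000
82.9590 61.8315 31.4300 0.0000 0.0000

Δt=0.23050, u=1.19957, d=0.83364, q=0.45149, disc=e^(-rΔt)=0.99082
k=4 terminal: V=max(K-S,0) → 82.9590 61.8315 31.4300 0.0000 0.0000
k=3: j=0 S=57.7363 intr=73.3537 cont=72.7464 V=73.3537[EX]; j=1 S=83.0801 intr=48.0099 cont=47.6641 V=48.0099[EX]; j=2 S=119.5487 intr=11.5413 cont=17.0815 V=17.0815[hold]; j=3 S=172.0255 intr=0.0000 cont=0.0000 V=0.0000[hold]  S*(3)=83.0801
k=2: j=0 S=69.2585 intr=61.8315 cont=61.3431 V=61.8315[EX]; j=1 S=99.6600 intr=31.4300 cont=33.7337 V=33.7337[hold]; j=2 S=143.4065 intr=0.0000 cont=9.2834 V=9.2834[hold]  S*(2)=69.2585
k=1: j=0 S=83.0801 intr=48.0099 cont=48.6947 V=48.6947[hold]; j=1 S=119.5487 intr=11.5413 cont=22.4864 V=22.4864[hold]  S*(1)=-
k=0: j=0 S=99.6600 intr=31.4300 cont=36.5237 V=36.5237[hold]  S*(0)=-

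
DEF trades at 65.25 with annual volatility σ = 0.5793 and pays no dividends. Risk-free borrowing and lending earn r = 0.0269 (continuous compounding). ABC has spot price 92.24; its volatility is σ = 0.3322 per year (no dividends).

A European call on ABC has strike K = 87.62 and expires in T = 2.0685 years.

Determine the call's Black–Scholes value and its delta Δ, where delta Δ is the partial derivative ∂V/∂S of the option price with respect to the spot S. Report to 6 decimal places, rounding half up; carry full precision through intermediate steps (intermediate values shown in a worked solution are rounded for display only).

price = 21.617799
Δ = 0.678282

σ√T = 0.3322·√2.0685 = 0.477779
d₁ = (ln(S/K) + (r+σ²/2)T) / (σ√T) = (ln(92.24/87.62) + (0.0269+0.3322²/2)·2.0685) / 0.477779 = (0.051385 + 0.169779) / 0.477779 = 0.462899
d₂ = d₁ − σ√T = 0.462899 − 0.477779 = -0.014880
e^{−rT} = 0.945877
N(d₁) = 0.678282,  N(d₂) = 0.494064
Call price V = S·N(d₁) − K·e^{−rT}·N(d₂) = 62.564711 − 40.946912 = 21.617799
Δ = N(d₁) = 0.678282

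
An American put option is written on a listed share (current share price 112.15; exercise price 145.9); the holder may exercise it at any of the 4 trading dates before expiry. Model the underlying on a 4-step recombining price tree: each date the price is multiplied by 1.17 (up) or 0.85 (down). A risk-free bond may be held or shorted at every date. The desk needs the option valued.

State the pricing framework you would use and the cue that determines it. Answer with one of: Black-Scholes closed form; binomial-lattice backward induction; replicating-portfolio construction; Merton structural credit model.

framework: binomial-lattice backward induction

Key observation: an American put (K = 145.9, S₀ = 112.15) on a 4-date tree has no closed form — the optimal stopping decision is embedded and must be resolved recursively from expiry.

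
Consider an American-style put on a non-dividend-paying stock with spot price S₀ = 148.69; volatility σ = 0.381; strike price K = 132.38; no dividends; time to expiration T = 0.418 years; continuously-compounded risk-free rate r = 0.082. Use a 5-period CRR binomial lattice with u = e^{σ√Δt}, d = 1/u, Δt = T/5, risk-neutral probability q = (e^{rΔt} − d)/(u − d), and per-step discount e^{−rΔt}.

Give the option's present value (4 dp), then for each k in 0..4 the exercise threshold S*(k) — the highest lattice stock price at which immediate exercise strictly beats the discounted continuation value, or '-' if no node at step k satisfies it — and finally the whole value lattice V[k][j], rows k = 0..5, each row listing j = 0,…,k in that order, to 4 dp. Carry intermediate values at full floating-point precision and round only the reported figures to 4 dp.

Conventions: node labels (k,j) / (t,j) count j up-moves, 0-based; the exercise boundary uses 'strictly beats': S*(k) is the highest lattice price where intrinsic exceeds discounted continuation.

Δt=0.08360  u=1.11646  d=0.89569  q=0.50365  discount=0.99317
step 5 (expiry): payoffs max(K−S,0) = 46.6624 25.5349 0.0000 0.0000 0.0000 0.0000
step 4: (k=4,j=0): S=95.7001, K−S=36.6799, hold=35.7755 ⇒ V=36.6799 exercise | (k=4,j=1): S=119.2881, K−S=13.0919, hold=12.5878 ⇒ V=13.0919 exercise | (k=4,j=2): S=148.6900, K−S=0.0000, hold=0.0000 ⇒ V=0.0000 continue | (k=4,j=3): S=185.3388, K−S=0.0000, hold=0.0000 ⇒ V=0.0000 continue | (k=4,j=4): S=231.0208, K−S=0.0000, hold=0.0000 ⇒ V=0.0000 continue  boundary S*=119.2881
step 3: (k=3,j=0): S=106.8451, K−S=25.5349, hold=24.6305 ⇒ V=25.5349 exercise | (k=3,j=1): S=133.1801, K−S=0.0000, hold=6.4538 ⇒ V=6.4538 continue | (k=3,j=2): S=166.0061, K−S=0.0000, hold=0.0000 ⇒ V=0.0000 continue | (k=3,j=3): S=206.9230, K−S=0.0000, hold=0.0000 ⇒ V=0.0000 continue  boundary S*=106.8451
step 2: (k=2,j=0): S=119.2881, K−S=13.0919, hold=15.8160 ⇒ V=15.8160 continue | (k=2,j=1): S=148.6900, K−S=0.0000, hold=3.1815 ⇒ V=3.1815 continue | (k=2,j=2): S=185.3388, K−S=0.0000, hold=0.0000 ⇒ V=0.0000 continue  boundary S*=-
step 1: (k=1,j=0): S=133.1801, K−S=0.0000, hold=9.3881 ⇒ V=9.3881 continue | (k=1,j=1): S=166.0061, K−S=0.0000, hold=1.5684 ⇒ V=1.5684 continue  boundary S*=-
step 0: (k=0,j=0): S=148.6900, K−S=0.0000, hold=5.4125 ⇒ V=5.4125 continue  boundary S*=-

price = 5.4125
boundary = - - - 106.8451 119.2881
tree:
5.4125
9.3881 1.5684
15.8160 3.1815 0.0000
25.5349 6.4538 0.0000 0.0000
36.6799 13.0919 0.0000 0.0000 0.0000
46.6624 25.5349 0.0000 0.0000 0.0000 0.0000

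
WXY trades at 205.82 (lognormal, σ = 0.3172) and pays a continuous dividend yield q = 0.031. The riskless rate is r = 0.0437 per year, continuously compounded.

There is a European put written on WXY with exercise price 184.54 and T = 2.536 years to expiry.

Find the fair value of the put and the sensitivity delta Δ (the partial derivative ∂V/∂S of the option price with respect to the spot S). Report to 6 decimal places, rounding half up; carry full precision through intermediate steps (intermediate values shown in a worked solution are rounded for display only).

price = 24.244528
Δ = -0.274759

σ√T = 0.3172·√2.536 = 0.505135
d₁ = (ln(S/K) + (r−q+σ²/2)T) / (σ√T) = (ln(205.82/184.54) + (0.0437−0.031+0.3172²/2)·2.536) / 0.505135 = (0.109136 + 0.159788) / 0.505135 = 0.532380
d₂ = d₁ − σ√T = 0.532380 − 0.505135 = 0.027244
e^{−rT} = 0.895097
e^{−qT} = 0.924395
N(−d₁) = 0.297232,  N(−d₂) = 0.489132
Put price V = K·e^{−rT}·N(−d₂) − S·e^{−qT}·N(−d₁) = 80.795481 − 56.550953 = 24.244528
Δ = −e^{−qT}·N(−d₁) = -0.274759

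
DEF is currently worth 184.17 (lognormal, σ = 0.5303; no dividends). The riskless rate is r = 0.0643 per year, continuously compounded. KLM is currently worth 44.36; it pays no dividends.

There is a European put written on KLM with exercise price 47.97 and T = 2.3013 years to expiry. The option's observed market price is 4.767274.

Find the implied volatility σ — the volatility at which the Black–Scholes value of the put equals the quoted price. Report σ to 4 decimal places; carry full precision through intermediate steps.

sigma = 0.2383

At σ = 0.2383 the Black–Scholes value reproduces the quote:
σ√T = 0.2383·√2.3013 = 0.361502
d₁ = (ln(S/K) + (r+σ²/2)T) / (σ√T) = (ln(44.36/47.97) + (0.0643+0.2383²/2)·2.3013) / 0.361502 = (-0.078238 + 0.213315) / 0.361502 = 0.373657
d₂ = d₁ − σ√T = 0.373657 − 0.361502 = 0.012155
e^{−rT} = 0.862454
N(−d₁) = 0.354330,  N(−d₂) = 0.495151
V = K·e^{−rT}·N(−d₂) − S·N(−d₁) = 20.485341 − 15.718067 = 4.767274 (the quoted price), and the Black–Scholes price is strictly increasing in σ, so σ is unique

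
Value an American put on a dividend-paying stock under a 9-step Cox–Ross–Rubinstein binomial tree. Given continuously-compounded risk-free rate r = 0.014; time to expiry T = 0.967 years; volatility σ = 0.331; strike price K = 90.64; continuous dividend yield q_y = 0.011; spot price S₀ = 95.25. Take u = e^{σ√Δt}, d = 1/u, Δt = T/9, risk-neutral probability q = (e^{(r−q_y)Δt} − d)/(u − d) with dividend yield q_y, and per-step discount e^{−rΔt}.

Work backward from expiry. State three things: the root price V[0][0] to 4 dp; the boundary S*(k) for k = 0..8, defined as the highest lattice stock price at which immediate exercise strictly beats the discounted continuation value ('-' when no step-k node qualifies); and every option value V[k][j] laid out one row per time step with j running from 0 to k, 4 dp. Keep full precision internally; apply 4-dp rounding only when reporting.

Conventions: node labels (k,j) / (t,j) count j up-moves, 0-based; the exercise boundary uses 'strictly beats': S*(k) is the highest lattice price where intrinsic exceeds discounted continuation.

Δt=0.10744, u=1.11460, d=0.89718, q=0.47438, disc=e^(-rΔt)=0.99850
k=9 terminal: V=max(K-S,0) → 54.7655 46.0717 35.2711 21.8532 5.1835 0.0000 0.0000 0.0000 0.0000 0.0000
k=8: j=0 S=39.9858 intr=50.6542 cont=50.5652 V=50.6542[EX]; j=1 S=49.6759 intr=40.9641 cont=40.8865 V=40.9641[EX]; j=2 S=61.7142 intr=28.9258 cont=28.8624 V=28.9258[EX]; j=3 S=76.6700 intr=13.9700 cont=13.9244 V=13.9700[EX]; j=4 S=95.2500 intr=0.0000 cont=2.7204 V=2.7204[hold]; j=5 S=118.3327 intr=0.0000 cont=0.0000 V=0.0000[hold]; j=6 S=147.0092 intr=0.0000 cont=0.0000 V=0.0000[hold]; j=7 S=182.6351 intr=0.0000 cont=0.0000 V=0.0000[hold]; j=8 S=226.8946 intr=0.0000 cont=0.0000 V=0.0000[hold]  S*(8)=76.6700
k=7: j=0 S=44.5683 intr=46.0717 cont=45.9881 V=46.0717[EX]; j=1 S=55.3689 intr=35.2711 cont=35.2003 V=35.2711[EX]; j=2 S=68.7868 intr=21.8532 cont=21.7982 V=21.8532[EX]; j=3 S=85.4565 intr=5.1835 cont=8.6204 V=8.6204[hold]; j=4 S=106.1659 intr=0.0000 cont=1.4278 V=1.4278[hold]; j=5 S=131.8939 intr=0.0000 cont=0.0000 V=0.0000[hold]; j=6 S=163.8568 intr=0.0000 cont=0.0000 V=0.0000[hold]; j=7 S=203.5655 intr=0.0000 cont=0.0000 V=0.0000[hold]  S*(7)=68.7868
k=6: j=0 S=49.6759 intr=40.9641 cont=40.8865 V=40.9641[EX]; j=1 S=61.7142 intr=28.9258 cont=28.8624 V=28.9258[EX]; j=2 S=76.6700 intr=13.9700 cont=15.5523 V=15.5523[hold]; j=3 S=95.2500 intr=0.0000 cont=5.2005 V=5.2005[hold]; j=4 S=118.3327 intr=0.0000 cont=0.7493 V=0.7493[hold]; j=5 S=147.0092 intr=0.0000 cont=0.0000 V=0.0000[hold]; j=6 S=182.6351 intr=0.0000 cont=0.0000 V=0.0000[hold]  S*(6)=61.7142
k=5: j=0 S=55.3689 intr=35.2711 cont=35.2003 V=35.2711[EX]; j=1 S=68.7868 intr=21.8532 cont=22.5477 V=22.5477[hold]; j=2 S=85.4565 intr=5.1835 cont=10.6256 V=10.6256[hold]; j=3 S=106.1659 intr=0.0000 cont=3.0843 V=3.0843[hold]; j=4 S=131.8939 intr=0.0000 cont=0.3933 V=0.3933[hold]; j=5 S=163.8568 intr=0.0000 cont=0.0000 V=0.0000[hold]  S*(5)=55.3689
k=4: j=0 S=61.7142 intr=28.9258 cont=29.1914 V=29.1914[hold]; j=1 S=76.6700 intr=13.9700 cont=16.8666 V=16.8666[hold]; j=2 S=95.2500 intr=0.0000 cont=7.0375 V=7.0375[hold]; j=3 S=118.3327 intr=0.0000 cont=1.8050 V=1.8050[hold]; j=4 S=147.0092 intr=0.0000 cont=0.2064 V=0.2064[hold]  S*(4)=-
k=3: j=0 S=68.7868 intr=21.8532 cont=23.3096 V=23.3096[hold]; j=1 S=85.4565 intr=5.1835 cont=12.1855 V=12.1855[hold]; j=2 S=106.1659 intr=0.0000 cont=4.5484 V=4.5484[hold]; j=3 S=131.8939 intr=0.0000 cont=1.0451 V=1.0451[hold]  S*(3)=-
k=2: j=0 S=76.6700 intr=13.9700 cont=18.0054 V=18.0054[hold]; j=1 S=95.2500 intr=0.0000 cont=8.5497 V=8.5497[hold]; j=2 S=118.3327 intr=0.0000 cont=2.8821 V=2.8821[hold]  S*(2)=-
k=1: j=0 S=85.4565 intr=5.1835 cont=13.4994 V=13.4994[hold]; j=1 S=106.1659 intr=0.0000 cont=5.8523 V=5.8523[hold]  S*(1)=-
k=0: j=0 S=95.2500 intr=0.0000 cont=9.8569 V=9.8569[hold]  S*(0)=-

price = 9.8569
boundary = - - - - - 55.3689 61.7142 68.7868 76.6700
tree:
9.8569
13.4994 5.8523
18.0054 8.5497 2.8821
23.3096 12.1855 4.5484 1.0451
29.1914 16.8666 7.0375 1.8050 0.2064
35.2711 22.5477 10.6256 3.0843 0.3933 0.0000
40.9641 28.9258 15.5523 5.2005 0.7493 0.0000 0.0000
46.0717 35.2711 21.8532 8.6204 1.4278 0.0000 0.0000 0.0000
50.6542 40.9641 28.9258 13.9700 2.7204 0.0000 0.0000 0.0000 0.0000
54.7655 46.0717 35.2711 21.8532 5.1835 0.0000 0.0000 0.0000 0.0000 0.0000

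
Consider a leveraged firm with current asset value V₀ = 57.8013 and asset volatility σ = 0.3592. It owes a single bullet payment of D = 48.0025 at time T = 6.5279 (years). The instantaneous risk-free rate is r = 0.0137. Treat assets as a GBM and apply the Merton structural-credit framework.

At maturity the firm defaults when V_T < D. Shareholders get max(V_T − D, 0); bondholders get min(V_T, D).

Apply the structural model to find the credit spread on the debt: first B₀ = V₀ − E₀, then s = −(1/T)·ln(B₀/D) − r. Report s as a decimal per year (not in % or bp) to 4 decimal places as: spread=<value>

spread=0.0478

Equity is a call on the firm's assets struck at D = 48.0025:
d₁ = [ln(V₀/D) + (r + σ²/2)T] / (σ√T)
   = [ln(57.8013/48.0025) + (0.0137 + 0.5·0.3592²)·6.5279] / (0.3592·√6.5279)
   = [0.185758 + 0.510562] / 0.917747 = 0.758728
d₂ = d₁ − σ√T = 0.758728 − 0.917747 = -0.159019
N(d₁) = 0.775992,  N(d₂) = 0.436827,  e^(−rT) = 0.914450
E₀ = V₀·N(d₁) − D·e^(−rT)·N(d₂)
   = 57.8013·0.775992 − 48.0025·0.914450·0.436827 = 25.678460
B₀ = V₀ − E₀ = 57.8013 − 25.678460 = 32.122840
spread = −(1/T)·ln(B₀/D) − r = −(1/6.5279)·ln(32.122840/48.0025) − 0.0137 = 0.04783369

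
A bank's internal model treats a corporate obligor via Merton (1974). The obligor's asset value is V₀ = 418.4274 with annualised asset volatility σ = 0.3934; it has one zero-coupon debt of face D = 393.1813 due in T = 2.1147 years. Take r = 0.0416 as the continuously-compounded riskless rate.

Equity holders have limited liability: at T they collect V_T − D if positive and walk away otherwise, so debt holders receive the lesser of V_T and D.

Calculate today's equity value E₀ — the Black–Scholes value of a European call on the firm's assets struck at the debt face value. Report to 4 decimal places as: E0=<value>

E0=119.7350

With assets at 418.4274 and a single debt payment of 393.1813 at 2.1147 years:
d₁ = [ln(V₀/D) + (r + σ²/2)T] / (σ√T)
   = [ln(418.4274/393.1813) + (0.0416 + 0.5·0.3934²)·2.1147] / (0.3934·√2.1147)
   = [0.062233 + 0.251611] / 0.572083 = 0.548598
d₂ = d₁ − σ√T = 0.548598 − 0.572083 = -0.023485
N(d₁) = 0.708359,  N(d₂) = 0.490632,  e^(−rT) = 0.915787
E₀ = V₀·N(d₁) − D·e^(−rT)·N(d₂)
   = 418.4274·0.708359 − 393.1813·0.915787·0.490632 = 119.734984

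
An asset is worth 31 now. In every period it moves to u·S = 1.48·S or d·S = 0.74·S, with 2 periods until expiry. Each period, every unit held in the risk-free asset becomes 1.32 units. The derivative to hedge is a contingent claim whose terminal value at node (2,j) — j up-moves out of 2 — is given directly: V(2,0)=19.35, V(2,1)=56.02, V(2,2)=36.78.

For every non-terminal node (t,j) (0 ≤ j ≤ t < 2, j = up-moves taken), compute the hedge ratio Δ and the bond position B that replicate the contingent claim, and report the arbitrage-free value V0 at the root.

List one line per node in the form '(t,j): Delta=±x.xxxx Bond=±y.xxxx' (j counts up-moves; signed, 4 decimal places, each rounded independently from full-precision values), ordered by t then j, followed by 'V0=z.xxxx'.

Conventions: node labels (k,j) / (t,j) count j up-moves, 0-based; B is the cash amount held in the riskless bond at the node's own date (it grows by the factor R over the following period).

(0,0): Delta=-0.2362 Bond=31.7049
(1,0): Delta=2.1602 Bond=-13.1212
(1,1): Delta=-0.5667 Bond=57.0152
V0=24.3837

Arbitrage-free pricing uses the up-move probability p* = (R−d)/(u−d) = 0.7838, discounting each step at R = 1.32.
Expiry values: V(2,0)=19.3500, V(2,1)=56.0200, V(2,2)=36.7800
(1,0): S=22.9400. Δ = (V_up−V_dn)/(S_up−S_dn) = (56.0200−19.3500)/(33.9512−16.9756) = 2.1602. V = [p*·56.0200 + (1−p*)·19.3500]/1.32 = 36.4328. B = V − Δ·S = -13.1212.
(1,1): S=45.8800. Δ = (V_up−V_dn)/(S_up−S_dn) = (36.7800−56.0200)/(67.9024−33.9512) = -0.5667. V = [p*·36.7800 + (1−p*)·56.0200]/1.32 = 31.0152. B = V − Δ·S = 57.0152.
(0,0): S=31.0000. Δ = (V_up−V_dn)/(S_up−S_dn) = (31.0152−36.4328)/(45.8800−22.9400) = -0.2362. V = [p*·31.0152 + (1−p*)·36.4328]/1.32 = 24.3837. B = V − Δ·S = 31.7049.
Verification: the root portfolio costs Δ(0,0)·S0 + B(0,0) = 24.3837, matching V0.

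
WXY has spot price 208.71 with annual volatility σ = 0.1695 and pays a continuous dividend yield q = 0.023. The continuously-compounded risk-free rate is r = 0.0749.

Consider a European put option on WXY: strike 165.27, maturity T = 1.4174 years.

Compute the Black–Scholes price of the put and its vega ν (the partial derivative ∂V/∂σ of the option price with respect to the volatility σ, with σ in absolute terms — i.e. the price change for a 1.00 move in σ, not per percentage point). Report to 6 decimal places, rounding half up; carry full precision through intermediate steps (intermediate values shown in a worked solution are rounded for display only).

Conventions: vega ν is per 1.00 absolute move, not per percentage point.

σ√T = 0.1695·√1.4174 = 0.201798
d₁ = (ln(S/K) + (r−q+σ²/2)T) / (σ√T) = (ln(208.71/165.27) + (0.0749−0.023+0.1695²/2)·1.4174) / 0.201798 = (0.233365 + 0.093924) / 0.201798 = 1.621870
d₂ = d₁ − σ√T = 1.621870 − 0.201798 = 1.420072
e^{−rT} = 0.899278
e^{−qT} = 0.967925
N(−d₁) = 0.052416,  N(−d₂) = 0.077793
Put price V = K·e^{−rT}·N(−d₂) − S·e^{−qT}·N(−d₁) = 11.561923 − 10.588774 = 0.973149
φ(d₁) = (1/√(2π))·e^{−d₁²/2} = 0.107081
ν = S·e^{−qT}·φ(d₁)·√T = 25.753948

price = 0.973149
ν = 25.753948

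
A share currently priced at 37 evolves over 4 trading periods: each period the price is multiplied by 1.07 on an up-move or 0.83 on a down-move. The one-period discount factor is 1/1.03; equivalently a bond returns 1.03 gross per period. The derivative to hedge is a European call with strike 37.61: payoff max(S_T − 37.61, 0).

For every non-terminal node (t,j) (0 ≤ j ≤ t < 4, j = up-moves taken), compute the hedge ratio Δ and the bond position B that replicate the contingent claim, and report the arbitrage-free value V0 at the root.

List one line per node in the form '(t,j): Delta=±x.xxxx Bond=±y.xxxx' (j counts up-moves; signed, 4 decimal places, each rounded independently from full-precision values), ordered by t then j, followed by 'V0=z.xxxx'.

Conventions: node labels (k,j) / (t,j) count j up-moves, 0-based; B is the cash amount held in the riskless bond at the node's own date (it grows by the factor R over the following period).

(0,0): Delta=0.6492 Bond=-19.3498
(1,0): Delta=0.0010 Bond=-0.0243
(1,1): Delta=0.7497 Bond=-23.9115
(2,0): Delta=0.0000 Bond=0.0000
(2,1): Delta=0.0011 Bond=-0.0301
(2,2): Delta=0.8659 Bond=-29.5485
(3,0): Delta=0.0000 Bond=0.0000
(3,1): Delta=0.0000 Bond=0.0000
(3,2): Delta=0.0013 Bond=-0.0372
(3,3): Delta=1.0000 Bond=-36.5146
V0=4.6697

Risk-neutral probability p* = (R−d)/(u−d) = (1.03−0.83)/(1.07−0.83) = 0.8333.
Expiry values: V(4,0)=0.0000, V(4,1)=0.0000, V(4,2)=0.0000, V(4,3)=0.0111, V(4,4)=10.8895
Node (3,0) S=21.1561: V=(p*·0.0000+(1−p*)·0.0000)/1.03=0.0000; Δ=(0.0000−0.0000)/(22.6370−17.5596)=0.0000; B=V−Δ·S=0.0000
Node (3,1) S=27.2736: V=(p*·0.0000+(1−p*)·0.0000)/1.03=0.0000; Δ=(0.0000−0.0000)/(29.1827−22.6370)=0.0000; B=V−Δ·S=0.0000
Node (3,2) S=35.1599: V=(p*·0.0111+(1−p*)·0.0000)/1.03=0.0090; Δ=(0.0111−0.0000)/(37.6211−29.1827)=0.0013; B=V−Δ·S=-0.0372
Node (3,3) S=45.3266: V=(p*·10.8895+(1−p*)·0.0111)/1.03=8.8120; Δ=(10.8895−0.0111)/(48.4995−37.6211)=1.0000; B=V−Δ·S=-36.5146
Node (2,0) S=25.4893: V=(p*·0.0000+(1−p*)·0.0000)/1.03=0.0000; Δ=(0.0000−0.0000)/(27.2736−21.1561)=0.0000; B=V−Δ·S=0.0000
Node (2,1) S=32.8597: V=(p*·0.0090+(1−p*)·0.0000)/1.03=0.0072; Δ=(0.0090−0.0000)/(35.1599−27.2736)=0.0011; B=V−Δ·S=-0.0301
Node (2,2) S=42.3613: V=(p*·8.8120+(1−p*)·0.0090)/1.03=7.1309; Δ=(8.8120−0.0090)/(45.3266−35.1599)=0.8659; B=V−Δ·S=-29.5485
Node (1,0) S=30.7100: V=(p*·0.0072+(1−p*)·0.0000)/1.03=0.0059; Δ=(0.0072−0.0000)/(32.8597−25.4893)=0.0010; B=V−Δ·S=-0.0243
Node (1,1) S=39.5900: V=(p*·7.1309+(1−p*)·0.0072)/1.03=5.7705; Δ=(7.1309−0.0072)/(42.3613−32.8597)=0.7497; B=V−Δ·S=-23.9115
Node (0,0) S=37.0000: V=(p*·5.7705+(1−p*)·0.0059)/1.03=4.6697; Δ=(5.7705−0.0059)/(39.5900−30.7100)=0.6492; B=V−Δ·S=-19.3498
As a check, the time-0 holding Δ(0,0)·S0 + B(0,0) comes to 4.6697 — exactly V0.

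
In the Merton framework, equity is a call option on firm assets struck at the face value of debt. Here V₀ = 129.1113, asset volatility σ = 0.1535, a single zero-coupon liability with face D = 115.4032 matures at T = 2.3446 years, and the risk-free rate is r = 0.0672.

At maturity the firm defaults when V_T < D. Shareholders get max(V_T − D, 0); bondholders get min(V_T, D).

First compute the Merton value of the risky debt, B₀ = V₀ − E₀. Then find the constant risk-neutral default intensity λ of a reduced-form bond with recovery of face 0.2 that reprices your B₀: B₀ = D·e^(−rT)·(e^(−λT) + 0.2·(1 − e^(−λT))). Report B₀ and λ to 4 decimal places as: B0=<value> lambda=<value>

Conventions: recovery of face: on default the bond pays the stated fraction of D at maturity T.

Work the structural quantities from V₀ = 129.1113 against face 115.4032:
d₁ = [ln(V₀/D) + (r + σ²/2)T] / (σ√T)
   = [ln(129.1113/115.4032) + (0.0672 + 0.5·0.1535²)·2.3446] / (0.1535·√2.3446)
   = [0.112243 + 0.185179] / 0.235041 = 1.265407
d₂ = d₁ − σ√T = 1.265407 − 0.235041 = 1.030366
N(d₁) = 0.897137,  N(d₂) = 0.848581,  e^(−rT) = 0.854228
E₀ = V₀·N(d₁) − D·e^(−rT)·N(d₂)
   = 129.1113·0.897137 − 115.4032·0.854228·0.848581 = 32.176895
B₀ = V₀ − E₀ = 129.1113 − 32.176895 = 96.934405
e^(−λT) = (B₀·e^(rT)/D − 0.2)/(1 − 0.2) = (96.9344·1.170648/115.4032 − 0.2)/0.8 = 0.97912563
λ = −ln(0.97912563)/2.3446 = 0.008997

B0=96.9344 lambda=0.0090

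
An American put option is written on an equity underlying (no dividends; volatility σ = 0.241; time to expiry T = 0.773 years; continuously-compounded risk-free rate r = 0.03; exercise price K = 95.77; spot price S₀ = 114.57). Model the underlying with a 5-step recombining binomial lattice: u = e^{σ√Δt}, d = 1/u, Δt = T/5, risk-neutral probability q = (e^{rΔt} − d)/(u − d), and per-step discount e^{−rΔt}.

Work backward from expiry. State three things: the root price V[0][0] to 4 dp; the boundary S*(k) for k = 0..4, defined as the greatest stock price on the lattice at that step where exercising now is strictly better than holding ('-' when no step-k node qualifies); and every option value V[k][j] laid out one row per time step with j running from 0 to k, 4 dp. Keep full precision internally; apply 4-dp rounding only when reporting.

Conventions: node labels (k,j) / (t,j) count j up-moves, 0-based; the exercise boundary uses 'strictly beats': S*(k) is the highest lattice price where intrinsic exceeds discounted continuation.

price = 2.2177
boundary = - - - - 78.4255
tree:
2.2177
3.8794 0.5820
6.6325 1.1714 0.0000
10.9833 2.3576 0.0000 0.0000
17.3445 4.7448 0.0000 0.0000 0.0000
24.4348 9.5495 0.0000 0.0000 0.0000 0.0000

params: Δt=0.15460 u=1.09939 d=0.90959 q=0.50082 e^(-rΔt)=0.99537
t_5 payoffs: 24.4348 9.5495 0.0000 0.0000 0.0000 0.0000
t_4: node(4,0) S=78.4255 payoff=17.3445 vs cont=16.9014 → 17.3445 [stop]  node(4,1) S=94.7903 payoff=0.9797 vs cont=4.7448 → 4.7448 [wait]  node(4,2) S=114.5700 payoff=0.0000 vs cont=0.0000 → 0.0000 [wait]  node(4,3) S=138.4770 payoff=0.0000 vs cont=0.0000 → 0.0000 [wait]  node(4,4) S=167.3727 payoff=0.0000 vs cont=0.0000 → 0.0000 [wait]  ⇒ S*(4)=78.4255
t_3: node(3,0) S=86.2205 payoff=9.5495 vs cont=10.9833 → 10.9833 [wait]  node(3,1) S=104.2119 payoff=0.0000 vs cont=2.3576 → 2.3576 [wait]  node(3,2) S=125.9576 payoff=0.0000 vs cont=0.0000 → 0.0000 [wait]  node(3,3) S=152.2409 payoff=0.0000 vs cont=0.0000 → 0.0000 [wait]  ⇒ S*(3)=-
t_2: node(2,0) S=94.7903 payoff=0.9797 vs cont=6.6325 → 6.6325 [wait]  node(2,1) S=114.5700 payoff=0.0000 vs cont=1.1714 → 1.1714 [wait]  node(2,2) S=138.4770 payoff=0.0000 vs cont=0.0000 → 0.0000 [wait]  ⇒ S*(2)=-
t_1: node(1,0) S=104.2119 payoff=0.0000 vs cont=3.8794 → 3.8794 [wait]  node(1,1) S=125.9576 payoff=0.0000 vs cont=0.5820 → 0.5820 [wait]  ⇒ S*(1)=-
t_0: node(0,0) S=114.5700 payoff=0.0000 vs cont=2.2177 → 2.2177 [wait]  ⇒ S*(0)=-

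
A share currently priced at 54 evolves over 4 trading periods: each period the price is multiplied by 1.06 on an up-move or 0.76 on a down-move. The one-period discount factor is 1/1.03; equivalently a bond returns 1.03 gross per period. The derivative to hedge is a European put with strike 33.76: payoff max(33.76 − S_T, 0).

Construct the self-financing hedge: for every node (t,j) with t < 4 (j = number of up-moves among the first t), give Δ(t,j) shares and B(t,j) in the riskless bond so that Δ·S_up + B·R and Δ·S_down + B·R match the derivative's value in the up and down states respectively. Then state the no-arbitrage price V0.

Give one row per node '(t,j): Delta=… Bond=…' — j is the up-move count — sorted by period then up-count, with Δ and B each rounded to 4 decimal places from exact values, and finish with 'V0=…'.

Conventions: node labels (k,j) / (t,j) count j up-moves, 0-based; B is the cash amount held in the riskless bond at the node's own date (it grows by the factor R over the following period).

Under the risk-neutral measure, an up-move has probability p* = (R−d)/(u−d) = 0.9000 and values discount at R = 1.03.
Terminal payoffs: V(4,0)=15.7444, V(4,1)=8.6330, V(4,2)=0.0000, V(4,3)=0.0000, V(4,4)=0.0000
Node (3,0) S=23.7047: V=(p*·8.6330+(1−p*)·15.7444)/1.03=9.0720; Δ=(8.6330−15.7444)/(25.1270−18.0156)=-1.0000; B=V−Δ·S=32.7767
Node (3,1) S=33.0618: V=(p*·0.0000+(1−p*)·8.6330)/1.03=0.8382; Δ=(0.0000−8.6330)/(35.0455−25.1270)=-0.8704; B=V−Δ·S=29.6149
Node (3,2) S=46.1125: V=(p*·0.0000+(1−p*)·0.0000)/1.03=0.0000; Δ=(0.0000−0.0000)/(48.8793−35.0455)=0.0000; B=V−Δ·S=0.0000
Node (3,3) S=64.3149: V=(p*·0.0000+(1−p*)·0.0000)/1.03=0.0000; Δ=(0.0000−0.0000)/(68.1738−48.8793)=0.0000; B=V−Δ·S=0.0000
Node (2,0) S=31.1904: V=(p*·0.8382+(1−p*)·9.0720)/1.03=1.6131; Δ=(0.8382−9.0720)/(33.0618−23.7047)=-0.8800; B=V−Δ·S=29.0593
Node (2,1) S=43.5024: V=(p*·0.0000+(1−p*)·0.8382)/1.03=0.0814; Δ=(0.0000−0.8382)/(46.1125−33.0618)=-0.0642; B=V−Δ·S=2.8752
Node (2,2) S=60.6744: V=(p*·0.0000+(1−p*)·0.0000)/1.03=0.0000; Δ=(0.0000−0.0000)/(64.3149−46.1125)=0.0000; B=V−Δ·S=0.0000
Node (1,0) S=41.0400: V=(p*·0.0814+(1−p*)·1.6131)/1.03=0.2277; Δ=(0.0814−1.6131)/(43.5024−31.1904)=-0.1244; B=V−Δ·S=5.3336
Node (1,1) S=57.2400: V=(p*·0.0000+(1−p*)·0.0814)/1.03=0.0079; Δ=(0.0000−0.0814)/(60.6744−43.5024)=-0.0047; B=V−Δ·S=0.2791
Node (0,0) S=54.0000: V=(p*·0.0079+(1−p*)·0.2277)/1.03=0.0290; Δ=(0.0079−0.2277)/(57.2400−41.0400)=-0.0136; B=V−Δ·S=0.7617
Check: Δ(0,0)·S0 + B(0,0) = 0.0290 = V0.

(0,0): Delta=-0.0136 Bond=0.7617
(1,0): Delta=-0.1244 Bond=5.3336
(1,1): Delta=-0.0047 Bond=0.2791
(2,0): Delta=-0.8800 Bond=29.0593
(2,1): Delta=-0.0642 Bond=2.8752
(2,2): Delta=0.0000 Bond=0.0000
(3,0): Delta=-1.0000 Bond=32.7767
(3,1): Delta=-0.8704 Bond=29.6149
(3,2): Delta=0.0000 Bond=0.0000
(3,3): Delta=0.0000 Bond=0.0000
V0=0.0290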